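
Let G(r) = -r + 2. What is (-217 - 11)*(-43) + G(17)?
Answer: 9789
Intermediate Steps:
G(r) = 2 - r
(-217 - 11)*(-43) + G(17) = (-217 - 11)*(-43) + (2 - 1*17) = -228*(-43) + (2 - 17) = 9804 - 15 = 9789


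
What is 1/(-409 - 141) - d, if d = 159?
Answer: -87451/550 ≈ -159.00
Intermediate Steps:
1/(-409 - 141) - d = 1/(-409 - 141) - 1*159 = 1/(-550) - 159 = -1/550 - 159 = -87451/550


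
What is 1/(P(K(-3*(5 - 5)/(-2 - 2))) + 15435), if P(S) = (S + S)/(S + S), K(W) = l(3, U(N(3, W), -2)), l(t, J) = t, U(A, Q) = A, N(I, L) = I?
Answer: 1/15436 ≈ 6.4784e-5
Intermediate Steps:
K(W) = 3
P(S) = 1 (P(S) = (2*S)/((2*S)) = (2*S)*(1/(2*S)) = 1)
1/(P(K(-3*(5 - 5)/(-2 - 2))) + 15435) = 1/(1 + 15435) = 1/15436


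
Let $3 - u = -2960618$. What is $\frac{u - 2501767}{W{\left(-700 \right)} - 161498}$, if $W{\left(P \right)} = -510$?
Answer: $- \frac{20857}{7364} \approx -2.8323$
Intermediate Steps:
$u = 2960621$ ($u = 3 - -2960618 = 3 + 2960618 = 2960621$)
$\frac{u - 2501767}{W{\left(-700 \right)} - 161498} = \frac{2960621 - 2501767}{-510 - 161498} = \frac{458854}{-162008} = 458854 \left(- \frac{1}{162008}\right) = - \frac{20857}{7364}$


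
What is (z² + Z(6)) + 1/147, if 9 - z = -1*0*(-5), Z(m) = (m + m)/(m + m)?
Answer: 12055/147 ≈ 82.007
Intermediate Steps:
Z(m) = 1 (Z(m) = (2*m)/((2*m)) = (2*m)*(1/(2*m)) = 1)
z = 9 (z = 9 - (-1*0)*(-5) = 9 - 0*(-5) = 9 - 1*0 = 9 + 0 = 9)
(z² + Z(6)) + 1/147 = (9² + 1) + 1/147 = (81 + 1) + 1/147 = 82 + 1/147 = 12055/147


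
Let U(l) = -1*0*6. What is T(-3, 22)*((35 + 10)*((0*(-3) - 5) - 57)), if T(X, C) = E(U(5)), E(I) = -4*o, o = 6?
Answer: 66960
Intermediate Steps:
U(l) = 0 (U(l) = 0*6 = 0)
E(I) = -24 (E(I) = -4*6 = -24)
T(X, C) = -24
T(-3, 22)*((35 + 10)*((0*(-3) - 5) - 57)) = -24*(35 + 10)*((0*(-3) - 5) - 57) = -1080*((0 - 5) - 57) = -1080*(-5 - 57) = -1080*(-62) = -24*(-2790) = 66960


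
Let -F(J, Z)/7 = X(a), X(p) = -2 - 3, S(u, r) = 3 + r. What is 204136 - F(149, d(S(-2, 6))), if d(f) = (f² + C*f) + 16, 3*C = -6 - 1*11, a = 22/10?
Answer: 204101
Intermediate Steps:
a = 11/5 (a = 22*(⅒) = 11/5 ≈ 2.2000)
C = -17/3 (C = (-6 - 1*11)/3 = (-6 - 11)/3 = (⅓)*(-17) = -17/3 ≈ -5.6667)
X(p) = -5
d(f) = 16 + f² - 17*f/3 (d(f) = (f² - 17*f/3) + 16 = 16 + f² - 17*f/3)
F(J, Z) = 35 (F(J, Z) = -7*(-5) = 35)
204136 - F(149, d(S(-2, 6))) = 204136 - 1*35 = 204136 - 35 = 204101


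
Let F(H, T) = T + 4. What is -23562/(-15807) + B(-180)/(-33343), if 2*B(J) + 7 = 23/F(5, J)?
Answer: 8380630649/5621896544 ≈ 1.4907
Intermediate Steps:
F(H, T) = 4 + T
B(J) = -7/2 + 23/(2*(4 + J)) (B(J) = -7/2 + (23/(4 + J))/2 = -7/2 + 23/(2*(4 + J)))
-23562/(-15807) + B(-180)/(-33343) = -23562/(-15807) + ((-5 - 7*(-180))/(2*(4 - 180)))/(-33343) = -23562*(-1/15807) + ((½)*(-5 + 1260)/(-176))*(-1/33343) = 714/479 + ((½)*(-1/176)*1255)*(-1/33343) = 714/479 - 1255/352*(-1/33343) = 714/479 + 1255/11736736 = 8380630649/5621896544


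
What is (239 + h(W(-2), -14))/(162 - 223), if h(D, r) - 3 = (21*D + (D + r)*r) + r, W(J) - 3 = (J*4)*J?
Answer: -557/61 ≈ -9.1311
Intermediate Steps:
W(J) = 3 + 4*J² (W(J) = 3 + (J*4)*J = 3 + (4*J)*J = 3 + 4*J²)
h(D, r) = 3 + r + 21*D + r*(D + r) (h(D, r) = 3 + ((21*D + (D + r)*r) + r) = 3 + ((21*D + r*(D + r)) + r) = 3 + (r + 21*D + r*(D + r)) = 3 + r + 21*D + r*(D + r))
(239 + h(W(-2), -14))/(162 - 223) = (239 + (3 - 14 + (-14)² + 21*(3 + 4*(-2)²) + (3 + 4*(-2)²)*(-14)))/(162 - 223) = (239 + (3 - 14 + 196 + 21*(3 + 4*4) + (3 + 4*4)*(-14)))/(-61) = (239 + (3 - 14 + 196 + 21*(3 + 16) + (3 + 16)*(-14)))*(-1/61) = (239 + (3 - 14 + 196 + 21*19 + 19*(-14)))*(-1/61) = (239 + (3 - 14 + 196 + 399 - 266))*(-1/61) = (239 + 318)*(-1/61) = 557*(-1/61) = -557/61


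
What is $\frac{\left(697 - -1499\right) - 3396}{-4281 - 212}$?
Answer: $\frac{1200}{4493} \approx 0.26708$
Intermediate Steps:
$\frac{\left(697 - -1499\right) - 3396}{-4281 - 212} = \frac{\left(697 + 1499\right) - 3396}{-4493} = \left(2196 - 3396\right) \left(- \frac{1}{4493}\right) = \left(-1200\right) \left(- \frac{1}{4493}\right) = \frac{1200}{4493}$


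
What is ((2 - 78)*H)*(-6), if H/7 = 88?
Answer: 280896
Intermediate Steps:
H = 616 (H = 7*88 = 616)
((2 - 78)*H)*(-6) = ((2 - 78)*616)*(-6) = -76*616*(-6) = -46816*(-6) = 280896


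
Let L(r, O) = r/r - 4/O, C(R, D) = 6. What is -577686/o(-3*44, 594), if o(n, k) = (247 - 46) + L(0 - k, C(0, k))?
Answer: -866529/302 ≈ -2869.3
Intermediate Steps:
L(r, O) = 1 - 4/O
o(n, k) = 604/3 (o(n, k) = (247 - 46) + (-4 + 6)/6 = 201 + (1/6)*2 = 201 + 1/3 = 604/3)
-577686/o(-3*44, 594) = -577686/604/3 = -577686*3/604 = -866529/302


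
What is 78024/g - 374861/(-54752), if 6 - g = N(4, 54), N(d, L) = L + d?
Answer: -1063119319/711776 ≈ -1493.6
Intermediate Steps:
g = -52 (g = 6 - (54 + 4) = 6 - 1*58 = 6 - 58 = -52)
78024/g - 374861/(-54752) = 78024/(-52) - 374861/(-54752) = 78024*(-1/52) - 374861*(-1/54752) = -19506/13 + 374861/54752 = -1063119319/711776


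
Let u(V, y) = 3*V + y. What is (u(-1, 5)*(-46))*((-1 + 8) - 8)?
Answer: 92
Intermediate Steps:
u(V, y) = y + 3*V
(u(-1, 5)*(-46))*((-1 + 8) - 8) = ((5 + 3*(-1))*(-46))*((-1 + 8) - 8) = ((5 - 3)*(-46))*(7 - 8) = (2*(-46))*(-1) = -92*(-1) = 92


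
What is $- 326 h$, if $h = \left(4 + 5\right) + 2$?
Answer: $-3586$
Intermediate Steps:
$h = 11$ ($h = 9 + 2 = 11$)
$- 326 h = \left(-326\right) 11 = -3586$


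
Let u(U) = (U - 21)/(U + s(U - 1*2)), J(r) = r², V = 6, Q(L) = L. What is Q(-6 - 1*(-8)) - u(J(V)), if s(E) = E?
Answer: 25/14 ≈ 1.7857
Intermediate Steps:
u(U) = (-21 + U)/(-2 + 2*U) (u(U) = (U - 21)/(U + (U - 1*2)) = (-21 + U)/(U + (U - 2)) = (-21 + U)/(U + (-2 + U)) = (-21 + U)/(-2 + 2*U))
Q(-6 - 1*(-8)) - u(J(V)) = (-6 - 1*(-8)) - (-21 + 6²)/(2*(-1 + 6²)) = (-6 + 8) - (-21 + 36)/(2*(-1 + 36)) = 2 - 15/(2*35) = 2 - 1*3/14 = 2 - 3/14 = 25/14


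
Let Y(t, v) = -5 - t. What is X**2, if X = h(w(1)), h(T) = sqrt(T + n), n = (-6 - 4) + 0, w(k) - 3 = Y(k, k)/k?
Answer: -13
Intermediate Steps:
w(k) = 3 + (-5 - k)/k
n = -10 (n = -10 + 0 = -10)
h(T) = sqrt(-10 + T) (h(T) = sqrt(T - 10) = sqrt(-10 + T))
X = I*sqrt(13) (X = sqrt(-10 + (2 - 5/1)) = sqrt(-10 + (2 - 5*1)) = sqrt(-10 + (2 - 5)) = sqrt(-10 - 3) = sqrt(-13) = I*sqrt(13) ≈ 3.6056*I)
X**2 = (I*sqrt(13))**2 = -13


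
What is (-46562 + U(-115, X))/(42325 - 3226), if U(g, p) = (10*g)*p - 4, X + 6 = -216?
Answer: 69578/13033 ≈ 5.3386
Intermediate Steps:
X = -222 (X = -6 - 216 = -222)
U(g, p) = -4 + 10*g*p (U(g, p) = 10*g*p - 4 = -4 + 10*g*p)
(-46562 + U(-115, X))/(42325 - 3226) = (-46562 + (-4 + 10*(-115)*(-222)))/(42325 - 3226) = (-46562 + (-4 + 255300))/39099 = (-46562 + 255296)*(1/39099) = 208734*(1/39099) = 69578/13033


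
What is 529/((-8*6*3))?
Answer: -529/144 ≈ -3.6736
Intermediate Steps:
529/((-8*6*3)) = 529/((-48*3)) = 529/(-144) = 529*(-1/144) = -529/144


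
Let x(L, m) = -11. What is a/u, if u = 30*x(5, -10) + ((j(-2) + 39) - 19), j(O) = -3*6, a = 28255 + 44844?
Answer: -73099/328 ≈ -222.86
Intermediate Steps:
a = 73099
j(O) = -18
u = -328 (u = 30*(-11) + ((-18 + 39) - 19) = -330 + (21 - 19) = -330 + 2 = -328)
a/u = 73099/(-328) = 73099*(-1/328) = -73099/328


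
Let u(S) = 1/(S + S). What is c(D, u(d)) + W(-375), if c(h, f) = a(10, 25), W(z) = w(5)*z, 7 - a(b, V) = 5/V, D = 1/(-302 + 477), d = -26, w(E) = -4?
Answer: 7534/5 ≈ 1506.8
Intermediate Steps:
D = 1/175 ≈ 0.0057143
a(b, V) = 7 - 5/V
u(S) = 1/(2*S)
W(z) = -4*z
c(h, f) = 34/5 (c(h, f) = 7 - 5/25 = 7 - 5*1/25 = 7 - ⅕ = 34/5)
c(D, u(d)) + W(-375) = 34/5 - 4*(-375) = 34/5 + 1500 = 7534/5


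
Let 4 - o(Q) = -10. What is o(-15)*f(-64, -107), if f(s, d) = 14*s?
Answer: -12544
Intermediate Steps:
o(Q) = 14 (o(Q) = 4 - 1*(-10) = 4 + 10 = 14)
o(-15)*f(-64, -107) = 14*(14*(-64)) = 14*(-896) = -12544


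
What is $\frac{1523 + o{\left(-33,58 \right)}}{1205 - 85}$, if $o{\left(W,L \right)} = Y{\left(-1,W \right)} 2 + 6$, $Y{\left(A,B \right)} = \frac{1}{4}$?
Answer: $\frac{437}{320} \approx 1.3656$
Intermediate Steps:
$Y{\left(A,B \right)} = \frac{1}{4}$
$o{\left(W,L \right)} = \frac{13}{2}$ ($o{\left(W,L \right)} = \frac{1}{4} \cdot 2 + 6 = \frac{1}{2} + 6 = \frac{13}{2}$)
$\frac{1523 + o{\left(-33,58 \right)}}{1205 - 85} = \frac{1523 + \frac{13}{2}}{1205 - 85} = \frac{3059}{2 \cdot 1120} = \frac{3059}{2} \cdot \frac{1}{1120} = \frac{437}{320}$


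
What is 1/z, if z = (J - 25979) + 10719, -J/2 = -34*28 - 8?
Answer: -1/13340 ≈ -7.4963e-5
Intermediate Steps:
J = 1920 (J = -2*(-34*28 - 8) = -2*(-952 - 8) = -2*(-960) = 1920)
z = -13340 (z = (1920 - 25979) + 10719 = -24059 + 10719 = -13340)
1/z = 1/(-13340) = -1/13340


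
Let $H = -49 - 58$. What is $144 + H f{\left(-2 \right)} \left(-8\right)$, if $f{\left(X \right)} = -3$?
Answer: $-2424$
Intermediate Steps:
$H = -107$
$144 + H f{\left(-2 \right)} \left(-8\right) = 144 - 107 \left(\left(-3\right) \left(-8\right)\right) = 144 - 2568 = -2424$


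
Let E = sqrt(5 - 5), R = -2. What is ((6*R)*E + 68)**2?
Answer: 4624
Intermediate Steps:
E = 0 (E = sqrt(0) = 0)
((6*R)*E + 68)**2 = ((6*(-2))*0 + 68)**2 = (-12*0 + 68)**2 = (0 + 68)**2 = 68**2 = 4624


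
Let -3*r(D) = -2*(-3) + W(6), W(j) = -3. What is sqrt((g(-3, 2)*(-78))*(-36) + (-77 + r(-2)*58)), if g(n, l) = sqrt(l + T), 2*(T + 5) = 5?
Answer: 3*sqrt(-15 + 156*I*sqrt(2)) ≈ 30.456 + 32.597*I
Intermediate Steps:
T = -5/2 (T = -5 + (1/2)*5 = -5 + 5/2 = -5/2 ≈ -2.5000)
g(n, l) = sqrt(-5/2 + l) (g(n, l) = sqrt(l - 5/2) = sqrt(-5/2 + l))
r(D) = -1 (r(D) = -(-2*(-3) - 3)/3 = -(6 - 3)/3 = -1/3*3 = -1)
sqrt((g(-3, 2)*(-78))*(-36) + (-77 + r(-2)*58)) = sqrt(((sqrt(-10 + 4*2)/2)*(-78))*(-36) + (-77 - 1*58)) = sqrt(((sqrt(-10 + 8)/2)*(-78))*(-36) + (-77 - 58)) = sqrt(((sqrt(-2)/2)*(-78))*(-36) - 135) = sqrt((((I*sqrt(2))/2)*(-78))*(-36) - 135) = sqrt(((I*sqrt(2)/2)*(-78))*(-36) - 135) = sqrt(-39*I*sqrt(2)*(-36) - 135) = sqrt(1404*I*sqrt(2) - 135) = sqrt(-135 + 1404*I*sqrt(2))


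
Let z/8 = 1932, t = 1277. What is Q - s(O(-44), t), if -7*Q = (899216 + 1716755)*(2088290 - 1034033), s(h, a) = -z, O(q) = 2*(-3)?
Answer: -2757905630355/7 ≈ -3.9399e+11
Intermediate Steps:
z = 15456 (z = 8*1932 = 15456)
O(q) = -6
s(h, a) = -15456 (s(h, a) = -1*15456 = -15456)
Q = -2757905738547/7 (Q = -(899216 + 1716755)*(2088290 - 1034033)/7 = -2615971*1054257/7 = -⅐*2757905738547 = -2757905738547/7 ≈ -3.9399e+11)
Q - s(O(-44), t) = -2757905738547/7 - 1*(-15456) = -2757905738547/7 + 15456 = -2757905630355/7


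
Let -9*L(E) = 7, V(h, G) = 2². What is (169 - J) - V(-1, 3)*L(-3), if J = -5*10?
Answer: 1999/9 ≈ 222.11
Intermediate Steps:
V(h, G) = 4
J = -50
L(E) = -7/9 (L(E) = -⅑*7 = -7/9)
(169 - J) - V(-1, 3)*L(-3) = (169 - 1*(-50)) - 4*(-7)/9 = (169 + 50) - 1*(-28/9) = 219 + 28/9 = 1999/9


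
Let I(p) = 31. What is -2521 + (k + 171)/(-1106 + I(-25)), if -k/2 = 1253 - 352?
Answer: -2708444/1075 ≈ -2519.5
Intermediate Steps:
k = -1802 (k = -2*(1253 - 352) = -2*901 = -1802)
-2521 + (k + 171)/(-1106 + I(-25)) = -2521 + (-1802 + 171)/(-1106 + 31) = -2521 - 1631/(-1075) = -2521 - 1631*(-1/1075) = -2521 + 1631/1075 = -2708444/1075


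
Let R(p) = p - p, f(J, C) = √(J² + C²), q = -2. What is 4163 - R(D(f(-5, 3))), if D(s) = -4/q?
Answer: 4163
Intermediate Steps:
f(J, C) = √(C² + J²)
D(s) = 2 (D(s) = -4/(-2) = -4*(-½) = 2)
R(p) = 0
4163 - R(D(f(-5, 3))) = 4163 - 1*0 = 4163 + 0 = 4163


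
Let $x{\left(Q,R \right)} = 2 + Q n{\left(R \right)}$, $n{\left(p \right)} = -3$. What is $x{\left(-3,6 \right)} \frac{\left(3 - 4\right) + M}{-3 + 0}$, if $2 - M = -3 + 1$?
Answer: $-11$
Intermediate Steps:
$M = 4$ ($M = 2 - \left(-3 + 1\right) = 2 - -2 = 2 + 2 = 4$)
$x{\left(Q,R \right)} = 2 - 3 Q$ ($x{\left(Q,R \right)} = 2 + Q \left(-3\right) = 2 - 3 Q$)
$x{\left(-3,6 \right)} \frac{\left(3 - 4\right) + M}{-3 + 0} = \left(2 - -9\right) \frac{\left(3 - 4\right) + 4}{-3 + 0} = \left(2 + 9\right) \frac{-1 + 4}{-3} = 11 \cdot 3 \left(- \frac{1}{3}\right) = 11 \left(-1\right) = -11$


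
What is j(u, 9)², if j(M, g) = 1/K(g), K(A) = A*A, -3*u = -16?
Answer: 1/6561 ≈ 0.00015242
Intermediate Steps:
u = 16/3 (u = -⅓*(-16) = 16/3 ≈ 5.3333)
K(A) = A²
j(M, g) = g⁻² (j(M, g) = 1/(g²) = g⁻²)
j(u, 9)² = (9⁻²)² = (1/81)² = 1/6561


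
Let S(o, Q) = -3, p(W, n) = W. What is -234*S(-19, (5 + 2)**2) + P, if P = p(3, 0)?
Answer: 705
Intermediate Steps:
P = 3
-234*S(-19, (5 + 2)**2) + P = -234*(-3) + 3 = 702 + 3 = 705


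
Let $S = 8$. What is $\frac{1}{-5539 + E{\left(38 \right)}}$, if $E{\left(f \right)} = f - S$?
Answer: $- \frac{1}{5509} \approx -0.00018152$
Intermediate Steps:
$E{\left(f \right)} = -8 + f$ ($E{\left(f \right)} = f - 8 = -8 + f$)
$\frac{1}{-5539 + E{\left(38 \right)}} = \frac{1}{-5539 + \left(-8 + 38\right)} = \frac{1}{-5539 + 30} = \frac{1}{-5509} = - \frac{1}{5509}$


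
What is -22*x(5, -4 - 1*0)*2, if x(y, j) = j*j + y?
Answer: -924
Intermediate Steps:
x(y, j) = y + j**2 (x(y, j) = j**2 + y = y + j**2)
-22*x(5, -4 - 1*0)*2 = -22*(5 + (-4 - 1*0)**2)*2 = -22*(5 + (-4 + 0)**2)*2 = -22*(5 + (-4)**2)*2 = -22*(5 + 16)*2 = -22*21*2 = -462*2 = -924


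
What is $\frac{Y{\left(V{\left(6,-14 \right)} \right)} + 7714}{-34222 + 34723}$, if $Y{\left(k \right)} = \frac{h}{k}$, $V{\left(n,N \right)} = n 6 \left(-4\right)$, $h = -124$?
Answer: $\frac{277735}{18036} \approx 15.399$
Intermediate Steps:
$V{\left(n,N \right)} = - 24 n$ ($V{\left(n,N \right)} = 6 n \left(-4\right) = - 24 n$)
$Y{\left(k \right)} = - \frac{124}{k}$
$\frac{Y{\left(V{\left(6,-14 \right)} \right)} + 7714}{-34222 + 34723} = \frac{- \frac{124}{\left(-24\right) 6} + 7714}{-34222 + 34723} = \frac{- \frac{124}{-144} + 7714}{501} = \left(\left(-124\right) \left(- \frac{1}{144}\right) + 7714\right) \frac{1}{501} = \left(\frac{31}{36} + 7714\right) \frac{1}{501} = \frac{277735}{36} \cdot \frac{1}{501} = \frac{277735}{18036}$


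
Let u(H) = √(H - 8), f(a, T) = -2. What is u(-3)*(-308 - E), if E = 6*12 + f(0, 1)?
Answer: -378*I*√11 ≈ -1253.7*I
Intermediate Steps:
E = 70 (E = 6*12 - 2 = 72 - 2 = 70)
u(H) = √(-8 + H)
u(-3)*(-308 - E) = √(-8 - 3)*(-308 - 1*70) = √(-11)*(-308 - 70) = (I*√11)*(-378) = -378*I*√11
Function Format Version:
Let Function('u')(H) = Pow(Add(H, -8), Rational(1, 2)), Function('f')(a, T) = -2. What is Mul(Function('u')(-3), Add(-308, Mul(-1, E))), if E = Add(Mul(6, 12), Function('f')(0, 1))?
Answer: Mul(-378, I, Pow(11, Rational(1, 2))) ≈ Mul(-1253.7, I)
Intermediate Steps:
E = 70 (E = Add(Mul(6, 12), -2) = Add(72, -2) = 70)
Function('u')(H) = Pow(Add(-8, H), Rational(1, 2))
Mul(Function('u')(-3), Add(-308, Mul(-1, E))) = Mul(Pow(Add(-8, -3), Rational(1, 2)), Add(-308, Mul(-1, 70))) = Mul(Pow(-11, Rational(1, 2)), Add(-308, -70)) = Mul(Mul(I, Pow(11, Rational(1, 2))), -378) = Mul(-378, I, Pow(11, Rational(1, 2)))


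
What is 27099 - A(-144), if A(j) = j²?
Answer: 6363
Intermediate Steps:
27099 - A(-144) = 27099 - 1*(-144)² = 27099 - 1*20736 = 27099 - 20736 = 6363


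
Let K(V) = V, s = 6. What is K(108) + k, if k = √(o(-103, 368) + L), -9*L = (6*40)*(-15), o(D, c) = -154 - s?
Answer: 108 + 4*√15 ≈ 123.49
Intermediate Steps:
o(D, c) = -160 (o(D, c) = -154 - 1*6 = -154 - 6 = -160)
L = 400 (L = -6*40*(-15)/9 = -80*(-15)/3 = -⅑*(-3600) = 400)
k = 4*√15 (k = √(-160 + 400) = √240 = 4*√15 ≈ 15.492)
K(108) + k = 108 + 4*√15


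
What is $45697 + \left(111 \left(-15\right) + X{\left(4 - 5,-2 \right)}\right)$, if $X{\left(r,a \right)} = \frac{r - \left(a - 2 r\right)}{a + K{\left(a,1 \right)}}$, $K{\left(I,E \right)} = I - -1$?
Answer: $\frac{132097}{3} \approx 44032.0$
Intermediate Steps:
$K{\left(I,E \right)} = 1 + I$ ($K{\left(I,E \right)} = I + 1 = 1 + I$)
$X{\left(r,a \right)} = \frac{- a + 3 r}{1 + 2 a}$ ($X{\left(r,a \right)} = \frac{r - \left(a - 2 r\right)}{a + \left(1 + a\right)} = \frac{r - \left(a - 2 r\right)}{1 + 2 a} = \frac{- a + 3 r}{1 + 2 a}$)
$45697 + \left(111 \left(-15\right) + X{\left(4 - 5,-2 \right)}\right) = 45697 + \left(111 \left(-15\right) + \frac{\left(-1\right) \left(-2\right) + 3 \left(4 - 5\right)}{1 + 2 \left(-2\right)}\right) = 45697 - \left(1665 - \frac{2 + 3 \left(4 - 5\right)}{1 - 4}\right) = 45697 - \left(1665 - \frac{2 + 3 \left(-1\right)}{-3}\right) = 45697 - \left(1665 + \frac{2 - 3}{3}\right) = 45697 - \frac{4994}{3} = \frac{132097}{3}$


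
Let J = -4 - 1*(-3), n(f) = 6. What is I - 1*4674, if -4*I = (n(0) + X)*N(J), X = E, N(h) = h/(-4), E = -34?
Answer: -18689/4 ≈ -4672.3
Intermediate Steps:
J = -1 (J = -4 + 3 = -1)
N(h) = -h/4 (N(h) = h*(-1/4) = -h/4)
X = -34
I = 7/4 (I = -(6 - 34)*(-1/4*(-1))/4 = -(-7)/4 = -1/4*(-7) = 7/4 ≈ 1.7500)
I - 1*4674 = 7/4 - 1*4674 = 7/4 - 4674 = -18689/4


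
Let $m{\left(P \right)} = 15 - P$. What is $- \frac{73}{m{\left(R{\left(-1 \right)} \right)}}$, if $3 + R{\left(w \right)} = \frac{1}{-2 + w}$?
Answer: $- \frac{219}{55} \approx -3.9818$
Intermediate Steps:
$R{\left(w \right)} = -3 + \frac{1}{-2 + w}$
$- \frac{73}{m{\left(R{\left(-1 \right)} \right)}} = - \frac{73}{15 - \frac{7 - -3}{-2 - 1}} = - \frac{73}{15 - \frac{7 + 3}{-3}} = - \frac{73}{15 - \left(- \frac{1}{3}\right) 10} = - \frac{73}{15 - - \frac{10}{3}} = - \frac{73}{15 + \frac{10}{3}} = - \frac{73}{\frac{55}{3}} = \left(-73\right) \frac{3}{55} = - \frac{219}{55}$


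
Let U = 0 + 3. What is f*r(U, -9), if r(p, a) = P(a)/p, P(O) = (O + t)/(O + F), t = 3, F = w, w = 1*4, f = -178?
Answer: -356/5 ≈ -71.200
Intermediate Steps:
w = 4
F = 4
U = 3
P(O) = (3 + O)/(4 + O) (P(O) = (O + 3)/(O + 4) = (3 + O)/(4 + O))
r(p, a) = (3 + a)/(p*(4 + a)) (r(p, a) = ((3 + a)/(4 + a))/p = (3 + a)/(p*(4 + a)))
f*r(U, -9) = -178*(3 - 9)/(3*(4 - 9)) = -178*(-6)/(3*(-5)) = -178*(-1)*(-6)/(3*5) = -178*⅖ = -356/5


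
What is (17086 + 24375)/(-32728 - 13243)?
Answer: -41461/45971 ≈ -0.90189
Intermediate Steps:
(17086 + 24375)/(-32728 - 13243) = 41461/(-45971) = 41461*(-1/45971) = -41461/45971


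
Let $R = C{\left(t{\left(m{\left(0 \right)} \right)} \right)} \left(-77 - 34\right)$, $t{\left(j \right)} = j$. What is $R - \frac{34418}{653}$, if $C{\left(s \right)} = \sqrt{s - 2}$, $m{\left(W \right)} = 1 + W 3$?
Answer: $- \frac{34418}{653} - 111 i \approx -52.708 - 111.0 i$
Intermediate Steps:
$m{\left(W \right)} = 1 + 3 W$
$C{\left(s \right)} = \sqrt{-2 + s}$
$R = - 111 i$ ($R = \sqrt{-2 + \left(1 + 3 \cdot 0\right)} \left(-77 - 34\right) = \sqrt{-2 + \left(1 + 0\right)} \left(-111\right) = \sqrt{-2 + 1} \left(-111\right) = \sqrt{-1} \left(-111\right) = i \left(-111\right) = - 111 i \approx - 111.0 i$)
$R - \frac{34418}{653} = - 111 i - \frac{34418}{653} = - \frac{34418}{653} - 111 i$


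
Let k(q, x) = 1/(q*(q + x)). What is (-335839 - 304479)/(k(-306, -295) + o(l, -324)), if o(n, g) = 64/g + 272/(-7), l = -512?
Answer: 7418774292804/452490433 ≈ 16395.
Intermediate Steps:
o(n, g) = -272/7 + 64/g (o(n, g) = 64/g + 272*(-⅐) = 64/g - 272/7 = -272/7 + 64/g)
k(q, x) = 1/(q*(q + x))
(-335839 - 304479)/(k(-306, -295) + o(l, -324)) = (-335839 - 304479)/(1/((-306)*(-306 - 295)) + (-272/7 + 64/(-324))) = -640318/(-1/306/(-601) + (-272/7 + 64*(-1/324))) = -640318/(-1/306*(-1/601) + (-272/7 - 16/81)) = -640318/(1/183906 - 22144/567) = -640318/(-452490433/11586078) = -640318*(-11586078/452490433) = 7418774292804/452490433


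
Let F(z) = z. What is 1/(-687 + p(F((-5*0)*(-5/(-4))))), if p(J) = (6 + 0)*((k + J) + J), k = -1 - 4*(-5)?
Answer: -1/573 ≈ -0.0017452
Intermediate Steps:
k = 19 (k = -1 + 20 = 19)
p(J) = 114 + 12*J (p(J) = (6 + 0)*((19 + J) + J) = 6*(19 + 2*J) = 114 + 12*J)
1/(-687 + p(F((-5*0)*(-5/(-4))))) = 1/(-687 + (114 + 12*((-5*0)*(-5/(-4))))) = 1/(-687 + (114 + 12*(0*(-5*(-¼))))) = 1/(-687 + (114 + 12*(0*(5/4)))) = 1/(-687 + (114 + 12*0)) = 1/(-687 + (114 + 0)) = 1/(-687 + 114) = 1/(-573) = -1/573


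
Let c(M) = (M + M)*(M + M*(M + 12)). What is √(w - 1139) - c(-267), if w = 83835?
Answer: 36214812 + 2*√20674 ≈ 3.6215e+7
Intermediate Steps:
c(M) = 2*M*(M + M*(12 + M)) (c(M) = (2*M)*(M + M*(12 + M)) = 2*M*(M + M*(12 + M)))
√(w - 1139) - c(-267) = √(83835 - 1139) - 2*(-267)²*(13 - 267) = √82696 - 2*71289*(-254) = 2*√20674 - 1*(-36214812) = 2*√20674 + 36214812 = 36214812 + 2*√20674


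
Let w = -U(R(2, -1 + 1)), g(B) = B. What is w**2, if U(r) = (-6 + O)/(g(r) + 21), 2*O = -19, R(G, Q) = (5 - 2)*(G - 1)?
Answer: 961/2304 ≈ 0.41710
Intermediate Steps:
R(G, Q) = -3 + 3*G (R(G, Q) = 3*(-1 + G) = -3 + 3*G)
O = -19/2 (O = (1/2)*(-19) = -19/2 ≈ -9.5000)
U(r) = -31/(2*(21 + r)) (U(r) = (-6 - 19/2)/(r + 21) = -31/(2*(21 + r)))
w = 31/48 (w = -(-31)/(42 + 2*(-3 + 3*2)) = -(-31)/(42 + 2*(-3 + 6)) = -(-31)/(42 + 2*3) = -(-31)/(42 + 6) = -(-31)/48 = -1*(-31/48) = 31/48 ≈ 0.64583)
w**2 = (31/48)**2 = 961/2304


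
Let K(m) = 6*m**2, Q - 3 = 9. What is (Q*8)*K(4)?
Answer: 9216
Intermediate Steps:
Q = 12 (Q = 3 + 9 = 12)
(Q*8)*K(4) = (12*8)*(6*4**2) = 96*(6*16) = 96*96 = 9216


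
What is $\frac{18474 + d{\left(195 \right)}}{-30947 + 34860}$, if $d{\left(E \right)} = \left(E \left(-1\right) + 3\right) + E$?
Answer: $\frac{18477}{3913} \approx 4.722$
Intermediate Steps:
$d{\left(E \right)} = 3$ ($d{\left(E \right)} = \left(- E + 3\right) + E = \left(3 - E\right) + E = 3$)
$\frac{18474 + d{\left(195 \right)}}{-30947 + 34860} = \frac{18474 + 3}{-30947 + 34860} = \frac{18477}{3913}$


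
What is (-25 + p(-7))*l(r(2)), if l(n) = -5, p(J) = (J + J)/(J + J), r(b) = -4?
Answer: 120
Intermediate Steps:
p(J) = 1 (p(J) = (2*J)/((2*J)) = (2*J)*(1/(2*J)) = 1)
(-25 + p(-7))*l(r(2)) = (-25 + 1)*(-5) = -24*(-5) = 120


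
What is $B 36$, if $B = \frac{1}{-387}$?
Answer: $- \frac{4}{43} \approx -0.093023$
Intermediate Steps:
$B = - \frac{1}{387} \approx -0.002584$
$B 36 = \left(- \frac{1}{387}\right) 36 = - \frac{4}{43}$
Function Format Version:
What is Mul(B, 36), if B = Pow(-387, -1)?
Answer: Rational(-4, 43) ≈ -0.093023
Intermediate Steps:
B = Rational(-1, 387) ≈ -0.0025840
Mul(B, 36) = Mul(Rational(-1, 387), 36) = Rational(-4, 43)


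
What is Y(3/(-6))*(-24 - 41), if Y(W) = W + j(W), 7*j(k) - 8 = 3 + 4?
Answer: -1495/14 ≈ -106.79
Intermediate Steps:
j(k) = 15/7 (j(k) = 8/7 + (3 + 4)/7 = 8/7 + (⅐)*7 = 8/7 + 1 = 15/7)
Y(W) = 15/7 + W (Y(W) = W + 15/7 = 15/7 + W)
Y(3/(-6))*(-24 - 41) = (15/7 + 3/(-6))*(-24 - 41) = (15/7 + 3*(-⅙))*(-65) = (15/7 - ½)*(-65) = (23/14)*(-65) = -1495/14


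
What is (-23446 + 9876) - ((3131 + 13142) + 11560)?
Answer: -41403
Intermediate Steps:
(-23446 + 9876) - ((3131 + 13142) + 11560) = -13570 - (16273 + 11560) = -13570 - 1*27833 = -13570 - 27833 = -41403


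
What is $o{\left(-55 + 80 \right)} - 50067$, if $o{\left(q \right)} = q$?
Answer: $-50042$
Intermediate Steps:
$o{\left(-55 + 80 \right)} - 50067 = \left(-55 + 80\right) - 50067 = 25 - 50067 = -50042$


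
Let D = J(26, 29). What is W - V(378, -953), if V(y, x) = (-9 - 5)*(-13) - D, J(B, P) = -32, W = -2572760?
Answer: -2572974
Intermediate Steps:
D = -32
V(y, x) = 214 (V(y, x) = (-9 - 5)*(-13) - 1*(-32) = -14*(-13) + 32 = 182 + 32 = 214)
W - V(378, -953) = -2572760 - 1*214 = -2572760 - 214 = -2572974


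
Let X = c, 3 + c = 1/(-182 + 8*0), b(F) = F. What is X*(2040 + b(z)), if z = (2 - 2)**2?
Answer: -557940/91 ≈ -6131.2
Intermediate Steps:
z = 0 (z = 0**2 = 0)
c = -547/182 (c = -3 + 1/(-182 + 8*0) = -3 + 1/(-182 + 0) = -3 + 1/(-182) = -3 - 1/182 = -547/182 ≈ -3.0055)
X = -547/182 ≈ -3.0055
X*(2040 + b(z)) = -547*(2040 + 0)/182 = -547/182*2040 = -557940/91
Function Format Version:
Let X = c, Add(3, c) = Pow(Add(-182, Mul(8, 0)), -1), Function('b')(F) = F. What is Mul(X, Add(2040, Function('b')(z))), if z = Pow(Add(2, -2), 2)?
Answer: Rational(-557940, 91) ≈ -6131.2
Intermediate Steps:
z = 0 (z = Pow(0, 2) = 0)
c = Rational(-547, 182) (c = Add(-3, Pow(Add(-182, Mul(8, 0)), -1)) = Add(-3, Pow(Add(-182, 0), -1)) = Add(-3, Pow(-182, -1)) = Add(-3, Rational(-1, 182)) = Rational(-547, 182) ≈ -3.0055)
X = Rational(-547, 182) ≈ -3.0055
Mul(X, Add(2040, Function('b')(z))) = Mul(Rational(-547, 182), Add(2040, 0)) = Mul(Rational(-547, 182), 2040) = Rational(-557940, 91)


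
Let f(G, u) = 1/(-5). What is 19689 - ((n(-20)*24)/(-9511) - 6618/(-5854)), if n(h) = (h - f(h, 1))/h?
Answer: 13702117571988/695967425 ≈ 19688.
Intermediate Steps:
f(G, u) = -⅕
n(h) = (⅕ + h)/h (n(h) = (h - 1*(-⅕))/h = (h + ⅕)/h = (⅕ + h)/h)
19689 - ((n(-20)*24)/(-9511) - 6618/(-5854)) = 19689 - ((((⅕ - 20)/(-20))*24)/(-9511) - 6618/(-5854)) = 19689 - ((-1/20*(-99/5)*24)*(-1/9511) - 6618*(-1/5854)) = 19689 - (((99/100)*24)*(-1/9511) + 3309/2927) = 19689 - ((594/25)*(-1/9511) + 3309/2927) = 19689 - (-594/237775 + 3309/2927) = 19689 - 1*785058837/695967425 = 19689 - 785058837/695967425 = 13702117571988/695967425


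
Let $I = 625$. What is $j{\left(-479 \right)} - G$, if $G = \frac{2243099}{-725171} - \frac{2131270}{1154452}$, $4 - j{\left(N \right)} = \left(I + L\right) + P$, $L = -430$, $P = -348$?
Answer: $\frac{67785788898381}{418587555646} \approx 161.94$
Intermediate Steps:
$j{\left(N \right)} = 157$ ($j{\left(N \right)} = 4 - \left(\left(625 - 430\right) - 348\right) = 4 - \left(195 - 348\right) = 4 - -153 = 4 + 153 = 157$)
$G = - \frac{2067542661959}{418587555646}$ ($G = 2243099 \left(- \frac{1}{725171}\right) - \frac{1065635}{577226} = - \frac{2243099}{725171} - \frac{1065635}{577226} = - \frac{2067542661959}{418587555646} \approx -4.9393$)
$j{\left(-479 \right)} - G = 157 - - \frac{2067542661959}{418587555646} = 157 + \frac{2067542661959}{418587555646} = \frac{67785788898381}{418587555646}$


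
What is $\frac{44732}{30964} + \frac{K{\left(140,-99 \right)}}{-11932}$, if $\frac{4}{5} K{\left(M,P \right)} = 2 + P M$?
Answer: $\frac{535058057}{184731224} \approx 2.8964$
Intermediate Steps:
$K{\left(M,P \right)} = \frac{5}{2} + \frac{5 M P}{4}$ ($K{\left(M,P \right)} = \frac{5 \left(2 + P M\right)}{4} = \frac{5 \left(2 + M P\right)}{4} = \frac{5}{2} + \frac{5 M P}{4}$)
$\frac{44732}{30964} + \frac{K{\left(140,-99 \right)}}{-11932} = \frac{44732}{30964} + \frac{\frac{5}{2} + \frac{5}{4} \cdot 140 \left(-99\right)}{-11932} = 44732 \cdot \frac{1}{30964} + \left(\frac{5}{2} - 17325\right) \left(- \frac{1}{11932}\right) = \frac{11183}{7741} - - \frac{34645}{23864} = \frac{11183}{7741} + \frac{34645}{23864} = \frac{535058057}{184731224}$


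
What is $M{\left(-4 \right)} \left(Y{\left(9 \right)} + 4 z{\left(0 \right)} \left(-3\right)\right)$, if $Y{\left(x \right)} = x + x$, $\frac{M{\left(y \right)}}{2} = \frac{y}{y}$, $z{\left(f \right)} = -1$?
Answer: $60$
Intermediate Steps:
$M{\left(y \right)} = 2$ ($M{\left(y \right)} = 2 \frac{y}{y} = 2 \cdot 1 = 2$)
$Y{\left(x \right)} = 2 x$
$M{\left(-4 \right)} \left(Y{\left(9 \right)} + 4 z{\left(0 \right)} \left(-3\right)\right) = 2 \left(2 \cdot 9 + 4 \left(-1\right) \left(-3\right)\right) = 2 \left(18 - -12\right) = 2 \left(18 + 12\right) = 2 \cdot 30 = 60$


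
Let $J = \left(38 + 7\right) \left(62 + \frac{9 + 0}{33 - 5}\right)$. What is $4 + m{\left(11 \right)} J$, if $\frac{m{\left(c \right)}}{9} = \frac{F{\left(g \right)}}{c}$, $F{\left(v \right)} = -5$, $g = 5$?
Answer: $- \frac{3532393}{308} \approx -11469.0$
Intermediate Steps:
$m{\left(c \right)} = - \frac{45}{c}$ ($m{\left(c \right)} = 9 \left(- \frac{5}{c}\right) = - \frac{45}{c}$)
$J = \frac{78525}{28}$ ($J = 45 \left(62 + \frac{9}{28}\right) = 45 \cdot \frac{1745}{28} = \frac{78525}{28} \approx 2804.5$)
$4 + m{\left(11 \right)} J = 4 + - \frac{45}{11} \cdot \frac{78525}{28} = 4 + \left(-45\right) \frac{1}{11} \cdot \frac{78525}{28} = 4 - \frac{3533625}{308} = - \frac{3532393}{308}$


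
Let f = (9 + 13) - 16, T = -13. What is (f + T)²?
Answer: 49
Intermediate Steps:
f = 6 (f = 22 - 16 = 6)
(f + T)² = (6 - 13)² = (-7)² = 49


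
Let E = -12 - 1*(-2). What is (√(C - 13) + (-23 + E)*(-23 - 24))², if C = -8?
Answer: (1551 + I*√21)² ≈ 2.4056e+6 + 1.422e+4*I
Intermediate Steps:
E = -10 (E = -12 + 2 = -10)
(√(C - 13) + (-23 + E)*(-23 - 24))² = (√(-8 - 13) + (-23 - 10)*(-23 - 24))² = (√(-21) - 33*(-47))² = (I*√21 + 1551)² = (1551 + I*√21)²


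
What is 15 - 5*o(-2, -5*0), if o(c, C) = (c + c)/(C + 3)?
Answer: 65/3 ≈ 21.667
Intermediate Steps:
o(c, C) = 2*c/(3 + C) (o(c, C) = (2*c)/(3 + C) = 2*c/(3 + C))
15 - 5*o(-2, -5*0) = 15 - 10*(-2)/(3 - 5*0) = 15 - 10*(-2)/(3 + 0) = 15 - 10*(-2)/3 = 15 - 5*(-4/3) = 15 + 20/3 = 65/3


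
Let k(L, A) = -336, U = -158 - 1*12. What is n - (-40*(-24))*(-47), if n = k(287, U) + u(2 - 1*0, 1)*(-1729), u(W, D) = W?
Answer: 41326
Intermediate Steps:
U = -170 (U = -158 - 12 = -170)
n = -3794 (n = -336 + (2 - 1*0)*(-1729) = -336 + (2 + 0)*(-1729) = -336 + 2*(-1729) = -336 - 3458 = -3794)
n - (-40*(-24))*(-47) = -3794 - (-40*(-24))*(-47) = -3794 - 960*(-47) = -3794 - 1*(-45120) = -3794 + 45120 = 41326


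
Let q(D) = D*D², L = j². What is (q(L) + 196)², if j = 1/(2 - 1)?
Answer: 38809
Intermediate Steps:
j = 1 (j = 1/1 = 1)
L = 1 (L = 1² = 1)
q(D) = D³
(q(L) + 196)² = (1³ + 196)² = (1 + 196)² = 197² = 38809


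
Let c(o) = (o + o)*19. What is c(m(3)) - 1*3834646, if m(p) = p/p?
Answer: -3834608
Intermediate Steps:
m(p) = 1
c(o) = 38*o (c(o) = (2*o)*19 = 38*o)
c(m(3)) - 1*3834646 = 38*1 - 1*3834646 = 38 - 3834646 = -3834608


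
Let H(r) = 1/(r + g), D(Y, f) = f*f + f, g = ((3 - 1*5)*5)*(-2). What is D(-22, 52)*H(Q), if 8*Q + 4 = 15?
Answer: 22048/171 ≈ 128.94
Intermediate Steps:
Q = 11/8 (Q = -1/2 + (1/8)*15 = -1/2 + 15/8 = 11/8 ≈ 1.3750)
g = 20 (g = ((3 - 5)*5)*(-2) = -2*5*(-2) = -10*(-2) = 20)
D(Y, f) = f + f**2 (D(Y, f) = f**2 + f = f + f**2)
H(r) = 1/(20 + r) (H(r) = 1/(r + 20) = 1/(20 + r))
D(-22, 52)*H(Q) = (52*(1 + 52))/(20 + 11/8) = (52*53)/(171/8) = 2756*(8/171) = 22048/171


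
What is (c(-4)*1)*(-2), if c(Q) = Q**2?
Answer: -32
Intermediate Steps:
(c(-4)*1)*(-2) = ((-4)**2*1)*(-2) = (16*1)*(-2) = 16*(-2) = -32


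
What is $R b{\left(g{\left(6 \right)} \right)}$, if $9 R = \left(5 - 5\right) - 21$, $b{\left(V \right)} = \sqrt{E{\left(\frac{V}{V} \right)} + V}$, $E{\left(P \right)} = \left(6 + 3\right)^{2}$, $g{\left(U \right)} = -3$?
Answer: $- \frac{7 \sqrt{78}}{3} \approx -20.607$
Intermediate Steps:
$E{\left(P \right)} = 81$ ($E{\left(P \right)} = 9^{2} = 81$)
$b{\left(V \right)} = \sqrt{81 + V}$
$R = - \frac{7}{3}$ ($R = \frac{\left(5 - 5\right) - 21}{9} = \frac{0 - 21}{9} = \frac{1}{9} \left(-21\right) = - \frac{7}{3} \approx -2.3333$)
$R b{\left(g{\left(6 \right)} \right)} = - \frac{7 \sqrt{81 - 3}}{3} = - \frac{7 \sqrt{78}}{3}$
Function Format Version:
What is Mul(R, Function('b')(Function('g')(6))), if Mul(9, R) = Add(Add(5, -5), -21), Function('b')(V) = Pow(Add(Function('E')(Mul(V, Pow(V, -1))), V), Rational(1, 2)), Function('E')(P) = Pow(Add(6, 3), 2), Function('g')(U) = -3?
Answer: Mul(Rational(-7, 3), Pow(78, Rational(1, 2))) ≈ -20.607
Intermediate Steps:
Function('E')(P) = 81 (Function('E')(P) = Pow(9, 2) = 81)
Function('b')(V) = Pow(Add(81, V), Rational(1, 2))
R = Rational(-7, 3) (R = Mul(Rational(1, 9), Add(Add(5, -5), -21)) = Mul(Rational(1, 9), Add(0, -21)) = Mul(Rational(1, 9), -21) = Rational(-7, 3) ≈ -2.3333)
Mul(R, Function('b')(Function('g')(6))) = Mul(Rational(-7, 3), Pow(Add(81, -3), Rational(1, 2))) = Mul(Rational(-7, 3), Pow(78, Rational(1, 2)))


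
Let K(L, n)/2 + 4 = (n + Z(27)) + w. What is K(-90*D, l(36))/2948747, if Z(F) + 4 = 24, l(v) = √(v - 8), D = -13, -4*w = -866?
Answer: 465/2948747 + 4*√7/2948747 ≈ 0.00016128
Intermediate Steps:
w = 433/2 (w = -¼*(-866) = 433/2 ≈ 216.50)
l(v) = √(-8 + v)
Z(F) = 20 (Z(F) = -4 + 24 = 20)
K(L, n) = 465 + 2*n (K(L, n) = -8 + 2*((n + 20) + 433/2) = -8 + 2*((20 + n) + 433/2) = -8 + 2*(473/2 + n) = -8 + (473 + 2*n) = 465 + 2*n)
K(-90*D, l(36))/2948747 = (465 + 2*√(-8 + 36))/2948747 = (465 + 2*√28)*(1/2948747) = (465 + 2*(2*√7))*(1/2948747) = (465 + 4*√7)*(1/2948747) = 465/2948747 + 4*√7/2948747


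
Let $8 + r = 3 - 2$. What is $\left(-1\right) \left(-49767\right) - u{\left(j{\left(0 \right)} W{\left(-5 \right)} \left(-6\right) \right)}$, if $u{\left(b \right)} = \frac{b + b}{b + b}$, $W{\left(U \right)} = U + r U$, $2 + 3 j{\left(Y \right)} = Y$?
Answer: $49766$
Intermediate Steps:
$r = -7$ ($r = -8 + \left(3 - 2\right) = -8 + 1 = -7$)
$j{\left(Y \right)} = - \frac{2}{3} + \frac{Y}{3}$
$W{\left(U \right)} = - 6 U$ ($W{\left(U \right)} = U - 7 U = - 6 U$)
$u{\left(b \right)} = 1$ ($u{\left(b \right)} = \frac{2 b}{2 b} = 2 b \frac{1}{2 b} = 1$)
$\left(-1\right) \left(-49767\right) - u{\left(j{\left(0 \right)} W{\left(-5 \right)} \left(-6\right) \right)} = \left(-1\right) \left(-49767\right) - 1 = 49767 - 1 = 49766$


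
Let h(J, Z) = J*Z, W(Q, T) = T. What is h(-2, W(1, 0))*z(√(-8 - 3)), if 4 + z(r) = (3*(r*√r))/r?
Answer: 0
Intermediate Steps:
z(r) = -4 + 3*√r (z(r) = -4 + (3*(r*√r))/r = -4 + (3*r^(3/2))/r = -4 + 3*√r)
h(-2, W(1, 0))*z(√(-8 - 3)) = (-2*0)*(-4 + 3*√(√(-8 - 3))) = 0*(-4 + 3*√(√(-11))) = 0*(-4 + 3*√(I*√11)) = 0*(-4 + 3*(11^(¼)*√I)) = 0*(-4 + 3*11^(¼)*√I) = 0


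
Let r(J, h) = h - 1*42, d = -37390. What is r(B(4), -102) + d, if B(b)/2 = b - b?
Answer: -37534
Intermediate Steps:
B(b) = 0 (B(b) = 2*(b - b) = 2*0 = 0)
r(J, h) = -42 + h (r(J, h) = h - 42 = -42 + h)
r(B(4), -102) + d = (-42 - 102) - 37390 = -144 - 37390 = -37534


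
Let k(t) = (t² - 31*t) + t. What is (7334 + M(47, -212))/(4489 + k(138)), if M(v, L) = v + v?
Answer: 7428/19393 ≈ 0.38302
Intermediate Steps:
M(v, L) = 2*v
k(t) = t² - 30*t
(7334 + M(47, -212))/(4489 + k(138)) = (7334 + 2*47)/(4489 + 138*(-30 + 138)) = (7334 + 94)/(4489 + 138*108) = 7428/(4489 + 14904) = 7428/19393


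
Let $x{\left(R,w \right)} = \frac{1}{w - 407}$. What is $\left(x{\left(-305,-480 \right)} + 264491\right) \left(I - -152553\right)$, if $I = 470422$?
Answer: $\frac{146152125380100}{887} \approx 1.6477 \cdot 10^{11}$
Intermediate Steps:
$x{\left(R,w \right)} = \frac{1}{-407 + w}$
$\left(x{\left(-305,-480 \right)} + 264491\right) \left(I - -152553\right) = \left(\frac{1}{-407 - 480} + 264491\right) \left(470422 - -152553\right) = \left(\frac{1}{-887} + 264491\right) \left(470422 + 152553\right) = \left(- \frac{1}{887} + 264491\right) 622975 = \frac{234603516}{887} \cdot 622975 = \frac{146152125380100}{887}$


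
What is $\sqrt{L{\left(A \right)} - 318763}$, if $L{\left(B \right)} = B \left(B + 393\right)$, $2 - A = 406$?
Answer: $i \sqrt{314319} \approx 560.64 i$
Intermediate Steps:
$A = -404$ ($A = 2 - 406 = -404$)
$L{\left(B \right)} = B \left(393 + B\right)$
$\sqrt{L{\left(A \right)} - 318763} = \sqrt{- 404 \left(393 - 404\right) - 318763} = \sqrt{\left(-404\right) \left(-11\right) - 318763} = \sqrt{4444 - 318763} = \sqrt{-314319} = i \sqrt{314319}$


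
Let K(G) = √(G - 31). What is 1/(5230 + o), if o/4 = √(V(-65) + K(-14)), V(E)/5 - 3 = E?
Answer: 1/(5230 + 4*√(-310 + 3*I*√5)) ≈ 0.00019114 - 2.574e-6*I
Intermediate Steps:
K(G) = √(-31 + G)
V(E) = 15 + 5*E
o = 4*√(-310 + 3*I*√5) (o = 4*√((15 + 5*(-65)) + √(-31 - 14)) = 4*√((15 - 325) + √(-45)) = 4*√(-310 + 3*I*√5) ≈ 0.76196 + 70.431*I)
1/(5230 + o) = 1/(5230 + 4*√(-310 + 3*I*√5))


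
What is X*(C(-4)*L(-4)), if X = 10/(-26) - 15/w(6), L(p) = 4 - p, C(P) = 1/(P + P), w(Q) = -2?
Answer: -185/26 ≈ -7.1154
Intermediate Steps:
C(P) = 1/(2*P)
X = 185/26 (X = 10/(-26) - 15/(-2) = 10*(-1/26) - 15*(-1/2) = -5/13 + 15/2 = 185/26 ≈ 7.1154)
X*(C(-4)*L(-4)) = 185*(((1/2)/(-4))*(4 - 1*(-4)))/26 = 185*(((1/2)*(-1/4))*(4 + 4))/26 = 185*(-1/8*8)/26 = (185/26)*(-1) = -185/26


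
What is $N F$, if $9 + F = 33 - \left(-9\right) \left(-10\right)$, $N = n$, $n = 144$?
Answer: $-9504$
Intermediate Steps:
$N = 144$
$F = -66$ ($F = -9 + \left(33 - \left(-9\right) \left(-10\right)\right) = -9 + \left(33 - 90\right) = -9 - 57 = -66$)
$N F = 144 \left(-66\right) = -9504$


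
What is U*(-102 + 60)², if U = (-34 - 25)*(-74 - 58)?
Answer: 13738032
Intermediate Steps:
U = 7788 (U = -59*(-132) = 7788)
U*(-102 + 60)² = 7788*(-102 + 60)² = 7788*(-42)² = 7788*1764 = 13738032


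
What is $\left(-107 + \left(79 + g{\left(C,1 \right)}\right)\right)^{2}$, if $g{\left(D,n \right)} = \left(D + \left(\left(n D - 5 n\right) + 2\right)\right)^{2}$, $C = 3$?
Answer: $361$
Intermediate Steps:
$g{\left(D,n \right)} = \left(2 + D - 5 n + D n\right)^{2}$ ($g{\left(D,n \right)} = \left(D + \left(\left(D n - 5 n\right) + 2\right)\right)^{2} = \left(D + \left(\left(- 5 n + D n\right) + 2\right)\right)^{2} = \left(D + \left(2 - 5 n + D n\right)\right)^{2} = \left(2 + D - 5 n + D n\right)^{2}$)
$\left(-107 + \left(79 + g{\left(C,1 \right)}\right)\right)^{2} = \left(-107 + \left(79 + \left(2 + 3 - 5 + 3 \cdot 1\right)^{2}\right)\right)^{2} = \left(-107 + \left(79 + \left(2 + 3 - 5 + 3\right)^{2}\right)\right)^{2} = \left(-107 + \left(79 + 3^{2}\right)\right)^{2} = \left(-107 + \left(79 + 9\right)\right)^{2} = \left(-107 + 88\right)^{2} = \left(-19\right)^{2} = 361$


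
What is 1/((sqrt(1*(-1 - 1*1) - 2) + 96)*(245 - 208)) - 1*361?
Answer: -30787861/85285 - I/170570 ≈ -361.0 - 5.8627e-6*I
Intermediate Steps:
1/((sqrt(1*(-1 - 1*1) - 2) + 96)*(245 - 208)) - 1*361 = 1/((sqrt(1*(-1 - 1) - 2) + 96)*37) - 361 = 1/((sqrt(1*(-2) - 2) + 96)*37) - 361 = 1/((sqrt(-2 - 2) + 96)*37) - 361 = 1/((sqrt(-4) + 96)*37) - 361 = 1/((2*I + 96)*37) - 361 = 1/((96 + 2*I)*37) - 361 = 1/(3552 + 74*I) - 361 = (3552 - 74*I)/12622180 - 361 = -361 + (3552 - 74*I)/12622180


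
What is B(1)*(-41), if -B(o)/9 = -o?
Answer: -369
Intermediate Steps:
B(o) = 9*o (B(o) = -(-9)*o = 9*o)
B(1)*(-41) = (9*1)*(-41) = 9*(-41) = -369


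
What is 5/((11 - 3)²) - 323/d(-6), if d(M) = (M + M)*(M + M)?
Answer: -1247/576 ≈ -2.1649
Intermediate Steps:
d(M) = 4*M² (d(M) = (2*M)*(2*M) = 4*M²)
5/((11 - 3)²) - 323/d(-6) = 5/((11 - 3)²) - 323/(4*(-6)²) = 5/(8²) - 323/(4*36) = 5/64 - 323/144 = -1247/576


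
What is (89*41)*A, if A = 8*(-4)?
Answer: -116768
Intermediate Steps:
A = -32
(89*41)*A = (89*41)*(-32) = 3649*(-32) = -116768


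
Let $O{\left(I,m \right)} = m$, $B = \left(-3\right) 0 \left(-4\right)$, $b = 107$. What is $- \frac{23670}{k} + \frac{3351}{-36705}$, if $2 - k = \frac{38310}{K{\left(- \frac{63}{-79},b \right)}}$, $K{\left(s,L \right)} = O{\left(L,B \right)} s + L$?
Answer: $\frac{15472454459}{233052280} \approx 66.391$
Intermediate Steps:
$B = 0$ ($B = 0 \left(-4\right) = 0$)
$K{\left(s,L \right)} = L$ ($K{\left(s,L \right)} = 0 s + L = 0 + L = L$)
$k = - \frac{38096}{107}$ ($k = 2 - \frac{38310}{107} = - \frac{38096}{107} \approx -356.04$)
$- \frac{23670}{k} + \frac{3351}{-36705} = - \frac{23670}{- \frac{38096}{107}} + \frac{3351}{-36705} = \left(-23670\right) \left(- \frac{107}{38096}\right) + 3351 \left(- \frac{1}{36705}\right) = \frac{1266345}{19048} - \frac{1117}{12235} = \frac{15472454459}{233052280}$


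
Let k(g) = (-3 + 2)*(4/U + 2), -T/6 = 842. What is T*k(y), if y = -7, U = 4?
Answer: 15156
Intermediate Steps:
T = -5052 (T = -6*842 = -5052)
k(g) = -3 (k(g) = (-3 + 2)*(4/4 + 2) = -(4*(¼) + 2) = -(1 + 2) = -1*3 = -3)
T*k(y) = -5052*(-3) = 15156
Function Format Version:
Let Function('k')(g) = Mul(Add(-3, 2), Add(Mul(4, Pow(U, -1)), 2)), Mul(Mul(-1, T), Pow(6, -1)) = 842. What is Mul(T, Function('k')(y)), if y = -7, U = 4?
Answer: 15156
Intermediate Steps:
T = -5052 (T = Mul(-6, 842) = -5052)
Function('k')(g) = -3 (Function('k')(g) = Mul(Add(-3, 2), Add(Mul(4, Pow(4, -1)), 2)) = Mul(-1, Add(Mul(4, Rational(1, 4)), 2)) = Mul(-1, Add(1, 2)) = Mul(-1, 3) = -3)
Mul(T, Function('k')(y)) = Mul(-5052, -3) = 15156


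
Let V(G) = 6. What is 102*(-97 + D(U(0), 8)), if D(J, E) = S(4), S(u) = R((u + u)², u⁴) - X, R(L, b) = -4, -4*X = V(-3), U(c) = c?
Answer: -10149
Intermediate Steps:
X = -3/2 (X = -¼*6 = -3/2 ≈ -1.5000)
S(u) = -5/2 (S(u) = -4 - 1*(-3/2) = -4 + 3/2 = -5/2)
D(J, E) = -5/2
102*(-97 + D(U(0), 8)) = 102*(-97 - 5/2) = 102*(-199/2) = -10149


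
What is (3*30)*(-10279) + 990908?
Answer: 65798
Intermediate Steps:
(3*30)*(-10279) + 990908 = 90*(-10279) + 990908 = -925110 + 990908 = 65798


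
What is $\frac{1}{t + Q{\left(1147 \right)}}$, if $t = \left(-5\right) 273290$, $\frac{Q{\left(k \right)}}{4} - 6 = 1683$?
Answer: $- \frac{1}{1359694} \approx -7.3546 \cdot 10^{-7}$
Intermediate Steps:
$Q{\left(k \right)} = 6756$ ($Q{\left(k \right)} = 24 + 4 \cdot 1683 = 24 + 6732 = 6756$)
$t = -1366450$
$\frac{1}{t + Q{\left(1147 \right)}} = \frac{1}{-1366450 + 6756} = \frac{1}{-1359694} = - \frac{1}{1359694}$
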